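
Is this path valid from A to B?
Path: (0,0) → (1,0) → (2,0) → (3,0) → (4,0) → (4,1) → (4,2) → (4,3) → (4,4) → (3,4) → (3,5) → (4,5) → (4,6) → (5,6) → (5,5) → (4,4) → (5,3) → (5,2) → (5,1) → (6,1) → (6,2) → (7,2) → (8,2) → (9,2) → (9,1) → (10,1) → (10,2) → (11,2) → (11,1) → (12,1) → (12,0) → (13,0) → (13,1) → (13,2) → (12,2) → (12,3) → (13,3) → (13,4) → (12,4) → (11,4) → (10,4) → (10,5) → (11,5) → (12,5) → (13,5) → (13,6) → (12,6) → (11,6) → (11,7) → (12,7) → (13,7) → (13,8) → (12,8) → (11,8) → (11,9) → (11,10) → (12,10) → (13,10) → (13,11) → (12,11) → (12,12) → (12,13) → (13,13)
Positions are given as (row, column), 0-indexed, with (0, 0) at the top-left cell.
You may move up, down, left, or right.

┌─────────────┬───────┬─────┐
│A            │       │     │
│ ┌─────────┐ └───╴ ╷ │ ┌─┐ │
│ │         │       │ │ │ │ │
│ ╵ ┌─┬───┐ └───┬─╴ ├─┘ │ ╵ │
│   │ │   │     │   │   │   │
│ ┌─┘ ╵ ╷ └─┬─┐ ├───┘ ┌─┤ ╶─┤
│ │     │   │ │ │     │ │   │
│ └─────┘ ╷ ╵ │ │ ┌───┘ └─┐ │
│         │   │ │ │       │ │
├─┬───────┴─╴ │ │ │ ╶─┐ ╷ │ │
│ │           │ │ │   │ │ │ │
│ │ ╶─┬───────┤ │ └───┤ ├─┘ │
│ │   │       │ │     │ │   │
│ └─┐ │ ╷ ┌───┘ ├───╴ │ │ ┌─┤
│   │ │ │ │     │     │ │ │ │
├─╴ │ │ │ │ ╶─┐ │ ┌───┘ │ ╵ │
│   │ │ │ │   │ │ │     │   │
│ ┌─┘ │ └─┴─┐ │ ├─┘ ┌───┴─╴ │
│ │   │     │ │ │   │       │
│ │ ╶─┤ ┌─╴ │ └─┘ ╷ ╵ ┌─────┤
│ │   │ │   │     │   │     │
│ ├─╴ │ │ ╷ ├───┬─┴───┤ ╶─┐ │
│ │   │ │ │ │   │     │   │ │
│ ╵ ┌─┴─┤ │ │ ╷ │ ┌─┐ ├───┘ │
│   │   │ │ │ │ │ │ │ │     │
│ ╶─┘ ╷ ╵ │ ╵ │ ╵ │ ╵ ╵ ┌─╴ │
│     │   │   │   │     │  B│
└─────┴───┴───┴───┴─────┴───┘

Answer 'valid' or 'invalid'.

Checking path validity:
Result: Invalid move at step 15: cannot move from (5, 5) to (4, 4).

invalid

Correct solution:

┌─────────────┬───────┬─────┐
│A            │       │     │
│ ┌─────────┐ └───╴ ╷ │ ┌─┐ │
│↓│         │       │ │ │ │ │
│ ╵ ┌─┬───┐ └───┬─╴ ├─┘ │ ╵ │
│↓  │ │   │     │   │   │   │
│ ┌─┘ ╵ ╷ └─┬─┐ ├───┘ ┌─┤ ╶─┤
│↓│     │↱ ↓│ │ │     │ │   │
│ └─────┘ ╷ ╵ │ │ ┌───┘ └─┐ │
│↳ → → → ↑│↳ ↓│ │ │       │ │
├─┬───────┴─╴ │ │ │ ╶─┐ ╷ │ │
│ │↓ ← ← ← ← ↲│ │ │   │ │ │ │
│ │ ╶─┬───────┤ │ └───┤ ├─┘ │
│ │↳ ↓│       │ │     │ │   │
│ └─┐ │ ╷ ┌───┘ ├───╴ │ │ ┌─┤
│   │↓│ │ │     │     │ │ │ │
├─╴ │ │ │ │ ╶─┐ │ ┌───┘ │ ╵ │
│   │↓│ │ │   │ │ │     │   │
│ ┌─┘ │ └─┴─┐ │ ├─┘ ┌───┴─╴ │
│ │↓ ↲│     │ │ │   │       │
│ │ ╶─┤ ┌─╴ │ └─┘ ╷ ╵ ┌─────┤
│ │↳ ↓│ │↱ ↓│     │   │     │
│ ├─╴ │ │ ╷ ├───┬─┴───┤ ╶─┐ │
│ │↓ ↲│ │↑│↓│↱ ↓│↱ → ↓│   │ │
│ ╵ ┌─┴─┤ │ │ ╷ │ ┌─┐ ├───┘ │
│↓ ↲│↱ ↓│↑│↓│↑│↓│↑│ │↓│↱ → ↓│
│ ╶─┘ ╷ ╵ │ ╵ │ ╵ │ ╵ ╵ ┌─╴ │
│↳ → ↑│↳ ↑│↳ ↑│↳ ↑│  ↳ ↑│  B│
└─────┴───┴───┴───┴─────┴───┘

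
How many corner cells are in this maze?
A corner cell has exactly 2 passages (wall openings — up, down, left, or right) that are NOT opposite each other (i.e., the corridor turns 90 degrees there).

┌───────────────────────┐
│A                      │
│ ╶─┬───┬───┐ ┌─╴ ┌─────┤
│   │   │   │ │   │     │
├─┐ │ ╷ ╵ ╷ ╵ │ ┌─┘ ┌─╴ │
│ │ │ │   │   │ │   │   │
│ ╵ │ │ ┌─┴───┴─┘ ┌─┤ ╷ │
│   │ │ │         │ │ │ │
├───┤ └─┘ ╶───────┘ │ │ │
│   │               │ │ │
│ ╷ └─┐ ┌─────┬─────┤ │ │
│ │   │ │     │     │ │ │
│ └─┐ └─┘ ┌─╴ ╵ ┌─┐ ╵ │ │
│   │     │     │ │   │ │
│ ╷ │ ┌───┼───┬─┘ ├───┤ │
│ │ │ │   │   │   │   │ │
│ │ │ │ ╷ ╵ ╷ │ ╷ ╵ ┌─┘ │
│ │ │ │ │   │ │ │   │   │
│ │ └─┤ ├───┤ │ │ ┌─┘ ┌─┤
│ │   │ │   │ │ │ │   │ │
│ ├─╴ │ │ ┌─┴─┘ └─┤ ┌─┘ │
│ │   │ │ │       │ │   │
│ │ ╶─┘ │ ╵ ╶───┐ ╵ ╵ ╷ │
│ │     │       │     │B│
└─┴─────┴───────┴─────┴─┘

Counting corner cells (2 non-opposite passages):
Total corners: 62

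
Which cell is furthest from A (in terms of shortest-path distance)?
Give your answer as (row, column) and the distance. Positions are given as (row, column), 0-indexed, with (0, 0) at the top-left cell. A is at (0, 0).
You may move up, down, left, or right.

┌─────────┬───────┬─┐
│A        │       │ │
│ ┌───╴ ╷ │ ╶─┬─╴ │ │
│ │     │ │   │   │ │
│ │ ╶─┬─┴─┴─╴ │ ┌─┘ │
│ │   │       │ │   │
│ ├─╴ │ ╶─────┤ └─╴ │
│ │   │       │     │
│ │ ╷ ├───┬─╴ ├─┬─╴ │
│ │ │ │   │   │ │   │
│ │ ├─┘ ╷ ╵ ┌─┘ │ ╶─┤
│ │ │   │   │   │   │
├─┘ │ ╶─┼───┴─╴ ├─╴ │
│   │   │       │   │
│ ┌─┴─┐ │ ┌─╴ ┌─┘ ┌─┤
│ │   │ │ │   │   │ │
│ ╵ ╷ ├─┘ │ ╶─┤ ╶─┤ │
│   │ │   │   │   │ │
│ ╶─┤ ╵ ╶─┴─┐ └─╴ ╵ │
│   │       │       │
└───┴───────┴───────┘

Computing BFS distances from A to all cells:
Furthest cell: (7, 3)
Distance: 76 steps

Path from A to the furthest cell:

┌─────────┬───────┬─┐
│A → → ↓  │↓ ← ← ↰│ │
│ ┌───╴ ╷ │ ╶─┬─╴ │ │
│ │↓ ← ↲│ │↳ ↓│↱ ↑│ │
│ │ ╶─┬─┴─┴─╴ │ ┌─┘ │
│ │↳ ↓│↓ ← ← ↲│↑│   │
│ ├─╴ │ ╶─────┤ └─╴ │
│ │↓ ↲│↳ → → ↓│↑ ← ↰│
│ │ ╷ ├───┬─╴ ├─┬─╴ │
│ │↓│ │↓ ↰│↓ ↲│ │↱ ↑│
│ │ ├─┘ ╷ ╵ ┌─┘ │ ╶─┤
│ │↓│↓ ↲│↑ ↲│   │↑ ↰│
├─┘ │ ╶─┼───┴─╴ ├─╴ │
│↓ ↲│↳ ↓│↱ → ↓  │↱ ↑│
│ ┌─┴─┐ │ ┌─╴ ┌─┘ ┌─┤
│↓│↱ ↓│B│↑│↓ ↲│↱ ↑│ │
│ ╵ ╷ ├─┘ │ ╶─┤ ╶─┤ │
│↳ ↑│↓│↱ ↑│↳ ↓│↑ ↰│ │
│ ╶─┤ ╵ ╶─┴─┐ └─╴ ╵ │
│   │↳ ↑    │↳ → ↑  │
└───┴───────┴───────┘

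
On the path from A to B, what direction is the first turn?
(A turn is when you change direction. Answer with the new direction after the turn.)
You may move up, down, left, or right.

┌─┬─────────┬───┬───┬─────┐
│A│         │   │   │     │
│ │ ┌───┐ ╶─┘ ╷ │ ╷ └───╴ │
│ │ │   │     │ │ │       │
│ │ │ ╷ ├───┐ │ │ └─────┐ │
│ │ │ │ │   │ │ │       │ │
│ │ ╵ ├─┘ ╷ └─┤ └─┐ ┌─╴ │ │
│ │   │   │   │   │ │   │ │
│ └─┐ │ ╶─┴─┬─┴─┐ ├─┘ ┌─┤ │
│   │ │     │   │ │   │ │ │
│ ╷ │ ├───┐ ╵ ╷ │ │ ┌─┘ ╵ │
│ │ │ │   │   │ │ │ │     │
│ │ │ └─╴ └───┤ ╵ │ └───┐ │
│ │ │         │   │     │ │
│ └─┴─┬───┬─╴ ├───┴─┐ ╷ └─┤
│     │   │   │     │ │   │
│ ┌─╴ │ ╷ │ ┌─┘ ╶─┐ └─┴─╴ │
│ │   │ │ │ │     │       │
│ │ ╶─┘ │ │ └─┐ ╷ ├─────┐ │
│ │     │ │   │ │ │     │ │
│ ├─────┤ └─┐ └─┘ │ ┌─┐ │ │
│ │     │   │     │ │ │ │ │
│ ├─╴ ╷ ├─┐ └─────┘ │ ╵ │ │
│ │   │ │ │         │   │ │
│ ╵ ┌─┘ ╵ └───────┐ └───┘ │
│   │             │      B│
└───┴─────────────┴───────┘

Directions: down, down, down, down, down, down, down, right, right, down, left, down, right, right, up, up, right, down, down, down, right, down, right, right, right, right, down, right, right, right
First turn direction: right

Solution:

┌─┬─────────┬───┬───┬─────┐
│A│         │   │   │     │
│ │ ┌───┐ ╶─┘ ╷ │ ╷ └───╴ │
│↓│ │   │     │ │ │       │
│ │ │ ╷ ├───┐ │ │ └─────┐ │
│↓│ │ │ │   │ │ │       │ │
│ │ ╵ ├─┘ ╷ └─┤ └─┐ ┌─╴ │ │
│↓│   │   │   │   │ │   │ │
│ └─┐ │ ╶─┴─┬─┴─┐ ├─┘ ┌─┤ │
│↓  │ │     │   │ │   │ │ │
│ ╷ │ ├───┐ ╵ ╷ │ │ ┌─┘ ╵ │
│↓│ │ │   │   │ │ │ │     │
│ │ │ └─╴ └───┤ ╵ │ └───┐ │
│↓│ │         │   │     │ │
│ └─┴─┬───┬─╴ ├───┴─┐ ╷ └─┤
│↳ → ↓│↱ ↓│   │     │ │   │
│ ┌─╴ │ ╷ │ ┌─┘ ╶─┐ └─┴─╴ │
│ │↓ ↲│↑│↓│ │     │       │
│ │ ╶─┘ │ │ └─┐ ╷ ├─────┐ │
│ │↳ → ↑│↓│   │ │ │     │ │
│ ├─────┤ └─┐ └─┘ │ ┌─┐ │ │
│ │     │↳ ↓│     │ │ │ │ │
│ ├─╴ ╷ ├─┐ └─────┘ │ ╵ │ │
│ │   │ │ │↳ → → → ↓│   │ │
│ ╵ ┌─┘ ╵ └───────┐ └───┘ │
│   │             │↳ → → B│
└───┴─────────────┴───────┘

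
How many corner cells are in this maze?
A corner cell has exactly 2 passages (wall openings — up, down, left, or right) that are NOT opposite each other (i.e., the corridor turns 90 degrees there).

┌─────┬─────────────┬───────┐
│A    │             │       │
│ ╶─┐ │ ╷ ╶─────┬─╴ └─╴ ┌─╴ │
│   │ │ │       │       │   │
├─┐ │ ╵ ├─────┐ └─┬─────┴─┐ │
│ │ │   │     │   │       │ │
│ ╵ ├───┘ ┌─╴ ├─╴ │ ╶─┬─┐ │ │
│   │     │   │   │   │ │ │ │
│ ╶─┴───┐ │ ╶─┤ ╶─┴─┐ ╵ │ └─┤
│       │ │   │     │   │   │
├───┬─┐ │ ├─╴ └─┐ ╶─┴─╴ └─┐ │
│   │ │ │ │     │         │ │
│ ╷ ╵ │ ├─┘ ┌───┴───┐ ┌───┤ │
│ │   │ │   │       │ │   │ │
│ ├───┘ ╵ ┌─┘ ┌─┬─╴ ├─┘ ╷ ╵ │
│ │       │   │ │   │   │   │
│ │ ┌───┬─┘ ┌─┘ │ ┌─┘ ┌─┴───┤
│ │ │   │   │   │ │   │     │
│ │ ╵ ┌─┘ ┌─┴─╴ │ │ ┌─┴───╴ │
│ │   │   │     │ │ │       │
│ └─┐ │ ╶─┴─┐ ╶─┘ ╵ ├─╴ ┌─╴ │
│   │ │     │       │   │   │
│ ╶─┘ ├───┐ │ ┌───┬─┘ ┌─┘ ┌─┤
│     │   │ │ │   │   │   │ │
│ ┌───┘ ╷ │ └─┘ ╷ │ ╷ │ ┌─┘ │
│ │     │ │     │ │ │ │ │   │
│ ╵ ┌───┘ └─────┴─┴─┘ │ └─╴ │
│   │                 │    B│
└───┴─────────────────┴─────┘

Counting corner cells (2 non-opposite passages):
Total corners: 89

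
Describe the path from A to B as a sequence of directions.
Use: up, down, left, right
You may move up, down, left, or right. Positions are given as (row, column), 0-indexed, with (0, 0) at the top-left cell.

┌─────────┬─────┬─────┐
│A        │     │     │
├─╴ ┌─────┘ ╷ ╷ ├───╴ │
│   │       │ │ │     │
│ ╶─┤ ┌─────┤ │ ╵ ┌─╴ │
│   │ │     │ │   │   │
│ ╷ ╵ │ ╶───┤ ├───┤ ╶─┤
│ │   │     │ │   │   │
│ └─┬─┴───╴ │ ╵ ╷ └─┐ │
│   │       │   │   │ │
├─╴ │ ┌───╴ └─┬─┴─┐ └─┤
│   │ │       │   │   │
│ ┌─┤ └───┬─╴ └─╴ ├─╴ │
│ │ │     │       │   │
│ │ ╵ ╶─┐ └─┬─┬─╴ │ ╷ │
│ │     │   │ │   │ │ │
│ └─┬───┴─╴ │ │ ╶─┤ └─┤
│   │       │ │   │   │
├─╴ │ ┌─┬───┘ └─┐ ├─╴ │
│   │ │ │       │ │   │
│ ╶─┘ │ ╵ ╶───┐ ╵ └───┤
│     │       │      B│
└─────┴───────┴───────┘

Finding the path and converting it to directions:
Path through cells: (0,0) → (0,1) → (1,1) → (1,0) → (2,0) → (3,0) → (4,0) → (4,1) → (5,1) → (5,0) → (6,0) → (7,0) → (8,0) → (8,1) → (9,1) → (9,0) → (10,0) → (10,1) → (10,2) → (9,2) → (8,2) → (8,3) → (8,4) → (8,5) → (7,5) → (7,4) → (6,4) → (6,3) → (6,2) → (5,2) → (4,2) → (4,3) → (4,4) → (4,5) → (5,5) → (5,6) → (6,6) → (6,7) → (6,8) → (7,8) → (7,7) → (8,7) → (8,8) → (9,8) → (10,8) → (10,9) → (10,10)
Directions: right, down, left, down, down, down, right, down, left, down, down, down, right, down, left, down, right, right, up, up, right, right, right, up, left, up, left, left, up, up, right, right, right, down, right, down, right, right, down, left, down, right, down, down, right, right

Solution:

┌─────────┬─────┬─────┐
│A ↓      │     │     │
├─╴ ┌─────┘ ╷ ╷ ├───╴ │
│↓ ↲│       │ │ │     │
│ ╶─┤ ┌─────┤ │ ╵ ┌─╴ │
│↓  │ │     │ │   │   │
│ ╷ ╵ │ ╶───┤ ├───┤ ╶─┤
│↓│   │     │ │   │   │
│ └─┬─┴───╴ │ ╵ ╷ └─┐ │
│↳ ↓│↱ → → ↓│   │   │ │
├─╴ │ ┌───╴ └─┬─┴─┐ └─┤
│↓ ↲│↑│    ↳ ↓│   │   │
│ ┌─┤ └───┬─╴ └─╴ ├─╴ │
│↓│ │↑ ← ↰│  ↳ → ↓│   │
│ │ ╵ ╶─┐ └─┬─┬─╴ │ ╷ │
│↓│     │↑ ↰│ │↓ ↲│ │ │
│ └─┬───┴─╴ │ │ ╶─┤ └─┤
│↳ ↓│↱ → → ↑│ │↳ ↓│   │
├─╴ │ ┌─┬───┘ └─┐ ├─╴ │
│↓ ↲│↑│ │       │↓│   │
│ ╶─┘ │ ╵ ╶───┐ ╵ └───┤
│↳ → ↑│       │  ↳ → B│
└─────┴───────┴───────┘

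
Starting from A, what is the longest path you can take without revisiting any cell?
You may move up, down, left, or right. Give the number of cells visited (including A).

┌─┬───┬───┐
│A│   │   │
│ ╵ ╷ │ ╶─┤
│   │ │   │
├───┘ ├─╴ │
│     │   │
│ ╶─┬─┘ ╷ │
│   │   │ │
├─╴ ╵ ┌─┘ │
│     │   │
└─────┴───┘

Finding longest simple path using DFS:
Start: (0, 0)
Longest path visits 21 cells
Path: A → down → right → up → right → down → down → left → left → down → right → down → right → up → right → up → right → up → left → up → right

Solution:

┌─┬───┬───┐
│A│↱ ↓│↱ B│
│ ╵ ╷ │ ╶─┤
│↳ ↑│↓│↑ ↰│
├───┘ ├─╴ │
│↓ ← ↲│↱ ↑│
│ ╶─┬─┘ ╷ │
│↳ ↓│↱ ↑│ │
├─╴ ╵ ┌─┘ │
│  ↳ ↑│   │
└─────┴───┘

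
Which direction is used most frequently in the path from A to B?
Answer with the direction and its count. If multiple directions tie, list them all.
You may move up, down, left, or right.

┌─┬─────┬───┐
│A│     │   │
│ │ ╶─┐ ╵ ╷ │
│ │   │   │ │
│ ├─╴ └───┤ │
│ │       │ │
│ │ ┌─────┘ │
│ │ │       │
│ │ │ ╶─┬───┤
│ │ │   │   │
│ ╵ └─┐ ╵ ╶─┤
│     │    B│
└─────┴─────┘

Directions: down, down, down, down, down, right, up, up, up, right, up, left, up, right, right, down, right, up, right, down, down, down, left, left, left, down, right, down, right, right
Counts: {'down': 11, 'right': 9, 'up': 6, 'left': 4}
Most common: down (11 times)

Solution:

┌─┬─────┬───┐
│A│↱ → ↓│↱ ↓│
│ │ ╶─┐ ╵ ╷ │
│↓│↑ ↰│↳ ↑│↓│
│ ├─╴ └───┤ │
│↓│↱ ↑    │↓│
│ │ ┌─────┘ │
│↓│↑│↓ ← ← ↲│
│ │ │ ╶─┬───┤
│↓│↑│↳ ↓│   │
│ ╵ └─┐ ╵ ╶─┤
│↳ ↑  │↳ → B│
└─────┴─────┘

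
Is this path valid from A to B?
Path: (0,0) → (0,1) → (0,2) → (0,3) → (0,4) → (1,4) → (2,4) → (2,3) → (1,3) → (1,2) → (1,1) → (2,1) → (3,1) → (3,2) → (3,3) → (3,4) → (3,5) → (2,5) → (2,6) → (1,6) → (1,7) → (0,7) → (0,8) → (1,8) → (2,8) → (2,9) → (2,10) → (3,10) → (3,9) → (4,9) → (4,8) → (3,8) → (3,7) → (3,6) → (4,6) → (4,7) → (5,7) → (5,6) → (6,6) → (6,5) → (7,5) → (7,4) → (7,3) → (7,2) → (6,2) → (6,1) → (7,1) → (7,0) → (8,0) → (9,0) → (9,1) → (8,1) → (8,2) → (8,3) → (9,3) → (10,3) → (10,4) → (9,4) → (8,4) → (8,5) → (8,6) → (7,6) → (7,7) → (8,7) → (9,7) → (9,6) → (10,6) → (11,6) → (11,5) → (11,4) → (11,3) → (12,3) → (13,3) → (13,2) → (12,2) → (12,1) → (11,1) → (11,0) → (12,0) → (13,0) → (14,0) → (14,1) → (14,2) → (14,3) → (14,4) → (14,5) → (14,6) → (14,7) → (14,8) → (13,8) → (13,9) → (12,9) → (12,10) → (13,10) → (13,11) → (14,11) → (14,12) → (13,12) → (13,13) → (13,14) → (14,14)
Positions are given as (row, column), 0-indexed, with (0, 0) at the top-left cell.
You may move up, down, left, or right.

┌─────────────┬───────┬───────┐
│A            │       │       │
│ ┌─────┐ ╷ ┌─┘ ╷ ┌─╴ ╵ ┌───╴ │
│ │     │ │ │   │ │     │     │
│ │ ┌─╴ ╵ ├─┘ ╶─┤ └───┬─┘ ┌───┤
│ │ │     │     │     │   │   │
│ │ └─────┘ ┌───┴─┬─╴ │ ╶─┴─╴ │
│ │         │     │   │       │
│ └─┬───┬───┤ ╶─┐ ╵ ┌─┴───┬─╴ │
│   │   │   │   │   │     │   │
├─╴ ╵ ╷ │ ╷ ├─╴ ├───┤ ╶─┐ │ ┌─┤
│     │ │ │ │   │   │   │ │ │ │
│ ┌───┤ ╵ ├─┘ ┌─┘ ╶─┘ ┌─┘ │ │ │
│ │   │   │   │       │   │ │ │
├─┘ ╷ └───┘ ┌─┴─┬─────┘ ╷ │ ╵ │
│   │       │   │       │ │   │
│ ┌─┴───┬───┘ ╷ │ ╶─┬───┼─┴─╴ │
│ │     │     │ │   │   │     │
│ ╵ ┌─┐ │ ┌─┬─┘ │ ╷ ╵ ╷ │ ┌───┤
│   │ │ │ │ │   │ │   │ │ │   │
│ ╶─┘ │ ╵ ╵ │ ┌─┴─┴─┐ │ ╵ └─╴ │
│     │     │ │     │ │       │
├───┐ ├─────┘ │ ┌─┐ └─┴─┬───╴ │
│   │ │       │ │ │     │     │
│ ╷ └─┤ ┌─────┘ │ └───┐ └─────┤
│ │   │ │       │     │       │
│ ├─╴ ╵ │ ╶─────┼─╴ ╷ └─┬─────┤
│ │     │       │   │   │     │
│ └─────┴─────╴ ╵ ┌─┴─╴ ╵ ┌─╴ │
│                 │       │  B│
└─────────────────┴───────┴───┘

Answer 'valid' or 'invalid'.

Checking path validity:
Result: All consecutive moves are passable.

valid

Correct solution:

┌─────────────┬───────┬───────┐
│A → → → ↓    │↱ ↓    │       │
│ ┌─────┐ ╷ ┌─┘ ╷ ┌─╴ ╵ ┌───╴ │
│ │↓ ← ↰│↓│ │↱ ↑│↓│     │     │
│ │ ┌─╴ ╵ ├─┘ ╶─┤ └───┬─┘ ┌───┤
│ │↓│  ↑ ↲│↱ ↑  │↳ → ↓│   │   │
│ │ └─────┘ ┌───┴─┬─╴ │ ╶─┴─╴ │
│ │↳ → → → ↑│↓ ← ↰│↓ ↲│       │
│ └─┬───┬───┤ ╶─┐ ╵ ┌─┴───┬─╴ │
│   │   │   │↳ ↓│↑ ↲│     │   │
├─╴ ╵ ╷ │ ╷ ├─╴ ├───┤ ╶─┐ │ ┌─┤
│     │ │ │ │↓ ↲│   │   │ │ │ │
│ ┌───┤ ╵ ├─┘ ┌─┘ ╶─┘ ┌─┘ │ │ │
│ │↓ ↰│   │↓ ↲│       │   │ │ │
├─┘ ╷ └───┘ ┌─┴─┬─────┘ ╷ │ ╵ │
│↓ ↲│↑ ← ← ↲│↱ ↓│       │ │   │
│ ┌─┴───┬───┘ ╷ │ ╶─┬───┼─┴─╴ │
│↓│↱ → ↓│↱ → ↑│↓│   │   │     │
│ ╵ ┌─┐ │ ┌─┬─┘ │ ╷ ╵ ╷ │ ┌───┤
│↳ ↑│ │↓│↑│ │↓ ↲│ │   │ │ │   │
│ ╶─┘ │ ╵ ╵ │ ┌─┴─┴─┐ │ ╵ └─╴ │
│     │↳ ↑  │↓│     │ │       │
├───┐ ├─────┘ │ ┌─┐ └─┴─┬───╴ │
│↓ ↰│ │↓ ← ← ↲│ │ │     │     │
│ ╷ └─┤ ┌─────┘ │ └───┐ └─────┤
│↓│↑ ↰│↓│       │  ↱ ↓│       │
│ ├─╴ ╵ │ ╶─────┼─╴ ╷ └─┬─────┤
│↓│  ↑ ↲│       │↱ ↑│↳ ↓│↱ → ↓│
│ └─────┴─────╴ ╵ ┌─┴─╴ ╵ ┌─╴ │
│↳ → → → → → → → ↑│    ↳ ↑│  B│
└─────────────────┴───────┴───┘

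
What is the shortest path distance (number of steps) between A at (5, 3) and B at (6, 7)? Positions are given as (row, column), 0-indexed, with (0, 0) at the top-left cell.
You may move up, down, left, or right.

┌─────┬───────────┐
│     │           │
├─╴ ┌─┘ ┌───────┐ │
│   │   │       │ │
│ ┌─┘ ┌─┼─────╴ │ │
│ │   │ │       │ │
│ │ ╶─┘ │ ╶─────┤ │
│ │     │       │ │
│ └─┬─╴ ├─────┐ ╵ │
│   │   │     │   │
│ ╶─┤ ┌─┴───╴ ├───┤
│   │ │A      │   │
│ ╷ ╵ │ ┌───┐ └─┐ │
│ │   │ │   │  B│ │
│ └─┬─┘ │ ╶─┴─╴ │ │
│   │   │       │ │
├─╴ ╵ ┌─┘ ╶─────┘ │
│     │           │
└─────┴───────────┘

Finding path from (5, 3) to (6, 7):
Path: (5,3) → (5,4) → (5,5) → (5,6) → (6,6) → (6,7)
Distance: 5 steps

Solution:

┌─────┬───────────┐
│     │           │
├─╴ ┌─┘ ┌───────┐ │
│   │   │       │ │
│ ┌─┘ ┌─┼─────╴ │ │
│ │   │ │       │ │
│ │ ╶─┘ │ ╶─────┤ │
│ │     │       │ │
│ └─┬─╴ ├─────┐ ╵ │
│   │   │     │   │
│ ╶─┤ ┌─┴───╴ ├───┤
│   │ │A → → ↓│   │
│ ╷ ╵ │ ┌───┐ └─┐ │
│ │   │ │   │↳ B│ │
│ └─┬─┘ │ ╶─┴─╴ │ │
│   │   │       │ │
├─╴ ╵ ┌─┘ ╶─────┘ │
│     │           │
└─────┴───────────┘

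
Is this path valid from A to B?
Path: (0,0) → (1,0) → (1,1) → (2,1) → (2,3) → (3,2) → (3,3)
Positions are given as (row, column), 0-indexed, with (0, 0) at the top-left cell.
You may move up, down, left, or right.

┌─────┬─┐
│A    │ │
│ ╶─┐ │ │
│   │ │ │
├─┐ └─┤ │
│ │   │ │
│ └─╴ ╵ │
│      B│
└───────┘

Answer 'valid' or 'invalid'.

Checking path validity:
Result: Invalid move at step 4: cannot move from (2, 1) to (2, 3).

invalid

Correct solution:

┌─────┬─┐
│A    │ │
│ ╶─┐ │ │
│↳ ↓│ │ │
├─┐ └─┤ │
│ │↳ ↓│ │
│ └─╴ ╵ │
│    ↳ B│
└───────┘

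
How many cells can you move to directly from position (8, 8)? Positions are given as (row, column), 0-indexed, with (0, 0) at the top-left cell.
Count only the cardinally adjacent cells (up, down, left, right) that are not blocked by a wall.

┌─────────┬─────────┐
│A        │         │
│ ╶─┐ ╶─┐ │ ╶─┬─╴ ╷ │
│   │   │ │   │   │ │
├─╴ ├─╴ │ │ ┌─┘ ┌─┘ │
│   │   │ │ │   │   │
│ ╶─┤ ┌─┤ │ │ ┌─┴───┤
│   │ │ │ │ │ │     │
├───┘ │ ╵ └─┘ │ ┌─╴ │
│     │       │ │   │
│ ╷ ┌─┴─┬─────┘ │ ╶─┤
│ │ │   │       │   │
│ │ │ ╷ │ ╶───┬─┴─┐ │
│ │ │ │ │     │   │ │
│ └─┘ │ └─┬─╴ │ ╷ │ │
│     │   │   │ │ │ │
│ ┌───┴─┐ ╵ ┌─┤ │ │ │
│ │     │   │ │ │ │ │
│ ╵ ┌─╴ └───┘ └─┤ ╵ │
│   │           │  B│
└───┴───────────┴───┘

Checking passable neighbors of (8, 8):
Neighbors: (7, 8), (9, 8)
Count: 2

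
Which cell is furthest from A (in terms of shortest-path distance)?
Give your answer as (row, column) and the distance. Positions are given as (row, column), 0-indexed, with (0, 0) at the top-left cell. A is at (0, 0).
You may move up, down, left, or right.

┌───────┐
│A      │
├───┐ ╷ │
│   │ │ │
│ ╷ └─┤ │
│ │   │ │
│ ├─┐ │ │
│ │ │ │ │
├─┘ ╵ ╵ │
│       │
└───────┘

Computing BFS distances from A to all cells:
Furthest cell: (3, 0)
Distance: 15 steps

Path from A to the furthest cell:

┌───────┐
│A → → ↓│
├───┐ ╷ │
│↓ ↰│ │↓│
│ ╷ └─┤ │
│↓│↑ ↰│↓│
│ ├─┐ │ │
│B│ │↑│↓│
├─┘ ╵ ╵ │
│    ↑ ↲│
└───────┘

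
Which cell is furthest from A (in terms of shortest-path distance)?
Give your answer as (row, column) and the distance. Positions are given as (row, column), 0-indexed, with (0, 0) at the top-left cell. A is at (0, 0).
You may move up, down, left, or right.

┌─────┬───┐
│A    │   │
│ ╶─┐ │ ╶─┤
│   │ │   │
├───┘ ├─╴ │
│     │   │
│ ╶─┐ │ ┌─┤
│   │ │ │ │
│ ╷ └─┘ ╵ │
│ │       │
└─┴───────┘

Computing BFS distances from A to all cells:
Furthest cell: (0, 4)
Distance: 18 steps

Path from A to the furthest cell:

┌─────┬───┐
│A → ↓│↱ B│
│ ╶─┐ │ ╶─┤
│   │↓│↑ ↰│
├───┘ ├─╴ │
│↓ ← ↲│↱ ↑│
│ ╶─┐ │ ┌─┤
│↳ ↓│ │↑│ │
│ ╷ └─┘ ╵ │
│ │↳ → ↑  │
└─┴───────┘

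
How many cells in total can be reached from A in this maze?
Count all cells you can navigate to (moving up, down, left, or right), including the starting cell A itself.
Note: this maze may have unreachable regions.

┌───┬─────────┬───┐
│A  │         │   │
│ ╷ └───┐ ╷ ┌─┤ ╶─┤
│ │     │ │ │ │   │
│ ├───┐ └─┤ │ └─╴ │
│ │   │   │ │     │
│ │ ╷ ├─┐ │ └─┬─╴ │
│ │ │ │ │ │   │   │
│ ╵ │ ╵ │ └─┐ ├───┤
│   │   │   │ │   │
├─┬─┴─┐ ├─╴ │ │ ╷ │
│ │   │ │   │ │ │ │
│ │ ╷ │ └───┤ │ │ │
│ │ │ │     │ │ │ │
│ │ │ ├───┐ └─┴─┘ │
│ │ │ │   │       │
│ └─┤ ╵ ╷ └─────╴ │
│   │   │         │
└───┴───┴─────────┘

Using BFS/flood-fill to find all reachable cells from A:
Maze size: 9 × 9 = 81 total cells
28 cell(s) are walled off and cannot be reached from A.
Reachable cells: 53

Reachable region (· marks reachable cells):

┌───┬─────────┬───┐
│A ·│         │   │
│ ╷ └───┐ ╷ ┌─┤ ╶─┤
│·│· · ·│ │ │ │   │
│ ├───┐ └─┤ │ └─╴ │
│·│· ·│· ·│ │     │
│ │ ╷ ├─┐ │ └─┬─╴ │
│·│·│·│·│·│   │   │
│ ╵ │ ╵ │ └─┐ ├───┤
│· ·│· ·│· ·│ │· ·│
├─┬─┴─┐ ├─╴ │ │ ╷ │
│ │· ·│·│· ·│ │·│·│
│ │ ╷ │ └───┤ │ │ │
│ │·│·│· · ·│ │·│·│
│ │ │ ├───┐ └─┴─┘ │
│ │·│·│· ·│· · · ·│
│ └─┤ ╵ ╷ └─────╴ │
│   │· ·│· · · · ·│
└───┴───┴─────────┘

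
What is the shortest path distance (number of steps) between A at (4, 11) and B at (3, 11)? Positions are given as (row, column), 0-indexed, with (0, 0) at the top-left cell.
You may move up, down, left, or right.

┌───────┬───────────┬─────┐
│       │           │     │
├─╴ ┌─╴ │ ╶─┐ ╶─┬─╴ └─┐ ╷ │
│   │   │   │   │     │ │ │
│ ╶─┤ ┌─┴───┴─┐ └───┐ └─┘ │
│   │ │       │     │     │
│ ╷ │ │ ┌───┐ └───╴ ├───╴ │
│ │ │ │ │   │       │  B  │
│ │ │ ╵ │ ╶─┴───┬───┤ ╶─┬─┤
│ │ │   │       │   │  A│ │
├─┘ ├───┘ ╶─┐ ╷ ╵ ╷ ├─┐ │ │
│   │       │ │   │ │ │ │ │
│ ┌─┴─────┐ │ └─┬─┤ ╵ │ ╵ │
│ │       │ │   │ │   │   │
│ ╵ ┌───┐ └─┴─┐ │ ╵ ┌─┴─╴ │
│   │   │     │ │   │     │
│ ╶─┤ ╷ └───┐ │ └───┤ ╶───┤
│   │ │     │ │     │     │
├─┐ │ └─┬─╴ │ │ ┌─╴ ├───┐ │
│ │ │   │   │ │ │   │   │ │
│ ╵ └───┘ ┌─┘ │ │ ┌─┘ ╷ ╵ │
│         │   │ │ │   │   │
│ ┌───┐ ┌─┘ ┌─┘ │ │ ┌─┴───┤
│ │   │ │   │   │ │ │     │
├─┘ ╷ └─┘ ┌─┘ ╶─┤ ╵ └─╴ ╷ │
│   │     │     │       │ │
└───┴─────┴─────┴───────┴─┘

Finding path from (4, 11) to (3, 11):
Path: (4,11) → (4,10) → (3,10) → (3,11)
Distance: 3 steps

Solution:

┌───────┬───────────┬─────┐
│       │           │     │
├─╴ ┌─╴ │ ╶─┐ ╶─┬─╴ └─┐ ╷ │
│   │   │   │   │     │ │ │
│ ╶─┤ ┌─┴───┴─┐ └───┐ └─┘ │
│   │ │       │     │     │
│ ╷ │ │ ┌───┐ └───╴ ├───╴ │
│ │ │ │ │   │       │↱ B  │
│ │ │ ╵ │ ╶─┴───┬───┤ ╶─┬─┤
│ │ │   │       │   │↑ A│ │
├─┘ ├───┘ ╶─┐ ╷ ╵ ╷ ├─┐ │ │
│   │       │ │   │ │ │ │ │
│ ┌─┴─────┐ │ └─┬─┤ ╵ │ ╵ │
│ │       │ │   │ │   │   │
│ ╵ ┌───┐ └─┴─┐ │ ╵ ┌─┴─╴ │
│   │   │     │ │   │     │
│ ╶─┤ ╷ └───┐ │ └───┤ ╶───┤
│   │ │     │ │     │     │
├─┐ │ └─┬─╴ │ │ ┌─╴ ├───┐ │
│ │ │   │   │ │ │   │   │ │
│ ╵ └───┘ ┌─┘ │ │ ┌─┘ ╷ ╵ │
│         │   │ │ │   │   │
│ ┌───┐ ┌─┘ ┌─┘ │ │ ┌─┴───┤
│ │   │ │   │   │ │ │     │
├─┘ ╷ └─┘ ┌─┘ ╶─┤ ╵ └─╴ ╷ │
│   │     │     │       │ │
└───┴─────┴─────┴───────┴─┘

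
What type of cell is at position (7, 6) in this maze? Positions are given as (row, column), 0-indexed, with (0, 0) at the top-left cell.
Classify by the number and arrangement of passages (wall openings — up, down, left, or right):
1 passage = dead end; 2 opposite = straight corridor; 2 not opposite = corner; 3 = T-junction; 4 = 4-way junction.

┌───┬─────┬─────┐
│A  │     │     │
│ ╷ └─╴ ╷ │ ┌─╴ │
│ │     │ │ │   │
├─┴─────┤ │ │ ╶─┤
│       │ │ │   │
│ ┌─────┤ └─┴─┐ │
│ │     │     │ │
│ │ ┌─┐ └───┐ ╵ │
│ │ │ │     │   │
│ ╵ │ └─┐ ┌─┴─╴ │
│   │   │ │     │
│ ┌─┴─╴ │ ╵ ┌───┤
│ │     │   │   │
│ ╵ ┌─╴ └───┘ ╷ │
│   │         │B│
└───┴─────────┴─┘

Checking cell at (7, 6):
Number of passages: 2
Cell type: corner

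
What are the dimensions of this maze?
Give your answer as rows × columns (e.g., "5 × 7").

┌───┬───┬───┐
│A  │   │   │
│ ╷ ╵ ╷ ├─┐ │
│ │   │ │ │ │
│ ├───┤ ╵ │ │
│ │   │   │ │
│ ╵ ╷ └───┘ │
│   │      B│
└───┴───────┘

Counting the maze dimensions:
Rows (vertical): 4
Columns (horizontal): 6
Dimensions: 4 × 6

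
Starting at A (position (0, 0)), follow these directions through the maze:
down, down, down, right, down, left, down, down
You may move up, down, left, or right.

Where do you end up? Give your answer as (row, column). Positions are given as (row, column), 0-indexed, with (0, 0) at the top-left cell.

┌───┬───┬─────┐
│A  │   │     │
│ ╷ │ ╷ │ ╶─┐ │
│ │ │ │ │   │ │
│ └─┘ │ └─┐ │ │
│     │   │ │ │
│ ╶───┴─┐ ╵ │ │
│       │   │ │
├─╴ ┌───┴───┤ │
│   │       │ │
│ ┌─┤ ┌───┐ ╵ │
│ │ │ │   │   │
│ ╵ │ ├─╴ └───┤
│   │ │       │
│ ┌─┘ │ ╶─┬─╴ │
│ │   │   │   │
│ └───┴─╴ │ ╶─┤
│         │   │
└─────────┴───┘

Following directions step by step:
Start: (0, 0)
  down: (0, 0) → (1, 0)
  down: (1, 0) → (2, 0)
  down: (2, 0) → (3, 0)
  right: (3, 0) → (3, 1)
  down: (3, 1) → (4, 1)
  left: (4, 1) → (4, 0)
  down: (4, 0) → (5, 0)
  down: (5, 0) → (6, 0)
Final position: (6, 0)

Path taken:

┌───┬───┬─────┐
│A  │   │     │
│ ╷ │ ╷ │ ╶─┐ │
│↓│ │ │ │   │ │
│ └─┘ │ └─┐ │ │
│↓    │   │ │ │
│ ╶───┴─┐ ╵ │ │
│↳ ↓    │   │ │
├─╴ ┌───┴───┤ │
│↓ ↲│       │ │
│ ┌─┤ ┌───┐ ╵ │
│↓│ │ │   │   │
│ ╵ │ ├─╴ └───┤
│B  │ │       │
│ ┌─┘ │ ╶─┬─╴ │
│ │   │   │   │
│ └───┴─╴ │ ╶─┤
│         │   │
└─────────┴───┘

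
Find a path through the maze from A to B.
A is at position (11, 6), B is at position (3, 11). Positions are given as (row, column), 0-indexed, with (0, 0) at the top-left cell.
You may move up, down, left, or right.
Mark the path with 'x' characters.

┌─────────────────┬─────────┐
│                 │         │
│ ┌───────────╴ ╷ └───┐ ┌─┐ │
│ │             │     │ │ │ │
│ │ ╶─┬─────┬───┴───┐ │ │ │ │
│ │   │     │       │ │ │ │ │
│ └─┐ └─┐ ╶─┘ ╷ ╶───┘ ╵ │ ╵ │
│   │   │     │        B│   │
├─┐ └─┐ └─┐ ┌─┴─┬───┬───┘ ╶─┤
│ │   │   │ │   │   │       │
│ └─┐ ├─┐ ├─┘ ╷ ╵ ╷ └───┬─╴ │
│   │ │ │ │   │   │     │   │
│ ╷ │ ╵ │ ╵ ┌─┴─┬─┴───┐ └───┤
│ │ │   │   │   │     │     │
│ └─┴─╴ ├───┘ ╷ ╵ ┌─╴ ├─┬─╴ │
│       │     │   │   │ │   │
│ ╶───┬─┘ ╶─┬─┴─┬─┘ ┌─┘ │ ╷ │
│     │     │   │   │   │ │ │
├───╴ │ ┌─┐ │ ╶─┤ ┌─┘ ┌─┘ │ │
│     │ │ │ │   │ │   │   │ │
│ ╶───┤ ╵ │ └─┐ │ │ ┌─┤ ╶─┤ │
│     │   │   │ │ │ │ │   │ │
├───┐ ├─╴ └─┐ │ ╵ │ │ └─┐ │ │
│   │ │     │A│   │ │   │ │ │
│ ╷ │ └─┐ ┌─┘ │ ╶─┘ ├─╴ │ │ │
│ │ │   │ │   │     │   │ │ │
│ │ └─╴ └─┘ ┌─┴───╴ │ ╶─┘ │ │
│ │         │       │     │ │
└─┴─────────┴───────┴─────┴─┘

Finding the shortest path from (11, 6) to (3, 11):
Path length: 45 steps
Directions: down → left → down → left → left → up → left → up → up → left → left → up → right → right → up → left → left → up → right → right → right → up → left → up → up → left → up → left → up → up → up → right → right → right → right → right → right → right → right → down → right → right → down → down → right

Solution:

┌─────────────────┬─────────┐
│x x x x x x x x x│         │
│ ┌───────────╴ ╷ └───┐ ┌─┐ │
│x│             │x x x│ │ │ │
│ │ ╶─┬─────┬───┴───┐ │ │ │ │
│x│   │     │       │x│ │ │ │
│ └─┐ └─┐ ╶─┘ ╷ ╶───┘ ╵ │ ╵ │
│x x│   │     │      x B│   │
├─┐ └─┐ └─┐ ┌─┴─┬───┬───┘ ╶─┤
│ │x x│   │ │   │   │       │
│ └─┐ ├─┐ ├─┘ ╷ ╵ ╷ └───┬─╴ │
│   │x│ │ │   │   │     │   │
│ ╷ │ ╵ │ ╵ ┌─┴─┬─┴───┐ └───┤
│ │ │x x│   │   │     │     │
│ └─┴─╴ ├───┘ ╷ ╵ ┌─╴ ├─┬─╴ │
│x x x x│     │   │   │ │   │
│ ╶───┬─┘ ╶─┬─┴─┬─┘ ┌─┘ │ ╷ │
│x x x│     │   │   │   │ │ │
├───╴ │ ┌─┐ │ ╶─┤ ┌─┘ ┌─┘ │ │
│x x x│ │ │ │   │ │   │   │ │
│ ╶───┤ ╵ │ └─┐ │ │ ┌─┤ ╶─┤ │
│x x x│   │   │ │ │ │ │   │ │
├───┐ ├─╴ └─┐ │ ╵ │ │ └─┐ │ │
│   │x│     │A│   │ │   │ │ │
│ ╷ │ └─┐ ┌─┘ │ ╶─┘ ├─╴ │ │ │
│ │ │x x│ │x x│     │   │ │ │
│ │ └─╴ └─┘ ┌─┴───╴ │ ╶─┘ │ │
│ │    x x x│       │     │ │
└─┴─────────┴───────┴─────┴─┘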